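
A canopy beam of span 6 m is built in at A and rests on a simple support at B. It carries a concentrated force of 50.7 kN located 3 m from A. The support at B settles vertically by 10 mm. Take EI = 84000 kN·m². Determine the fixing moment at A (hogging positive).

M_A = 127 kN·m

Choose R_B as the redundant. The primary structure is the cantilever fixed at A.
Deflection at B on the released cantilever, summing each load's contribution:
  point load 50.7 at a = 3: Pa²(3L − a)/(6EI) = 1141/EI
Flexibility coefficient — unit upward force at B: δ_{BB} = L³/(3EI) = 72/EI.
With EI = 84000 kN·m²: δ_0 = 0.01358 m and δ_{BB} = 0.000857 m/kN.
Compatibility — the beam at B must follow the support down by 0.01 m: δ_0 − R_B·δ_{BB} = 0.01, so R_B = (0.01358 − 0.01)/0.000857 = 4.177 kN.
Moment equilibrium about A: M_A = Σ(load moments about A) − R_B·L = 152.1 − 4.177×6 = 127 kN·m.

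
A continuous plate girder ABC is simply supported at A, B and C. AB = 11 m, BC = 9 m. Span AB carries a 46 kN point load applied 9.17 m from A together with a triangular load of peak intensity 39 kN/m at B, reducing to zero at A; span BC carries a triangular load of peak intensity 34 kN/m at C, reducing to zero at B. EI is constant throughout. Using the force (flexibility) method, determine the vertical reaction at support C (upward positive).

R_C = 70.81 kN

Insert a hinge at B; M_B is the redundant, and each span becomes simply supported.
Rotations at B on the released spans (each span's end-slope, ×1/EI):
  span AB: point load 46 at a = 9.17: Pab(L + a)/(6LEI) = 235.9/EI
  span AB: triangular load, peak 39: w₀L³/(45EI) = 1154/EI
  span BC: triangular load, peak 34: 7w₀L³/(360EI) = 481.9/EI
  relative rotation θ_0 = (1389 + 481.9)/EI = 1871/EI
A unit hogging moment at B produces rotation L₁/(3EI) + L₂/(3EI) = 6.667/EI.
Compatibility: M_B·(L₁+L₂)/(3EI) = θ_0, giving M_B = 280.7 kN·m (hogging).
Span BC, ΣM about C: R_B^{BC}·9 = 459 + 280.7, so R_B^{BC} = 82.19 kN and R_C = 153 − 82.19 = 70.81 kN.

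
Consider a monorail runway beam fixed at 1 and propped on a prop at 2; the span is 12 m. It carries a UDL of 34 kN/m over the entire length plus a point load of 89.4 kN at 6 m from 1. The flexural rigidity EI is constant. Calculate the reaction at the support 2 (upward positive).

R_2 = 180.9 kN

Release the roller at 2. Primary structure: cantilever fixed at 1.
Free-end deflection of the primary structure under the applied loading (downward +):
  UDL 34: wL⁴/(8EI) = 88128/EI
  point load 89.4 at a = 6: Pa²(3L − a)/(6EI) = 16092/EI
  δ_0 = 104220/EI
Tip deflection under a unit load at 2: L³/(3EI) = 576/EI.
The prop prevents deflection at 2: R_2 = δ_0/δ_{22} = 104220/576 = 180.9 kN.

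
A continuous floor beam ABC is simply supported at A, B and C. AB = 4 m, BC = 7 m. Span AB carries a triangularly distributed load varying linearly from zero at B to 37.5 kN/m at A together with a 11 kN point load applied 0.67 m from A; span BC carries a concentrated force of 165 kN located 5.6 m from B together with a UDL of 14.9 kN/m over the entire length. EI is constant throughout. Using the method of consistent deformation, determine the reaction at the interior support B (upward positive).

Take M_B as the redundant. Released structure: two simple spans AB and BC with a hinge at B.
Rotations at B on the released spans (each span's end-slope, ×1/EI):
  span AB: triangular load, peak 37.5: 7w₀L³/(360EI) = 46.67/EI
  span AB: point load 11 at a = 0.67: Pab(L + a)/(6LEI) = 4.775/EI
  span BC: point load 165 at a = 5.6: Pab(L + b)/(6LEI) = 258.7/EI
  span BC: UDL 14.9: wL³/(24EI) = 212.9/EI
  relative rotation θ_0 = (51.44 + 471.7)/EI = 523.1/EI
A unit hogging moment at B produces rotation L₁/(3EI) + L₂/(3EI) = 3.667/EI.
Slope continuity at B: θ_0 = M_B·3.667/EI, so M_B = 523.1/3.667 = 142.7 kN·m (hogging).
Span AB, ΣM about A with M_B applied at B: R_B^{AB}·4 = 107.4 + 142.7, so R_B^{AB} = 62.51 kN and R_A = 86 − 62.51 = 23.49 kN.
Span BC, ΣM about C: R_B^{BC}·7 = 596 + 142.7, so R_B^{BC} = 105.5 kN and R_C = 269.3 − 105.5 = 163.8 kN.
R_B = 62.51 + 105.5 = 168 kN.

R_B = 168 kN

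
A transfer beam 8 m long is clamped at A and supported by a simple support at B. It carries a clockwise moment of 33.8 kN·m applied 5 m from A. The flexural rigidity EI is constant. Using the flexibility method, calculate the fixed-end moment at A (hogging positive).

M_A = -9.77 kN·m

Take the reaction at B as the redundant and release it; the primary structure is a cantilever fixed at A.
Deflection at B on the released cantilever, summing each load's contribution:
  clockwise couple 33.8 at a = 5: M₀a(2L − a)/(2EI) = 929.5/EI
Tip deflection under a unit load at B: L³/(3EI) = 170.7/EI.
The prop prevents deflection at B: R_B = δ_0/δ_{BB} = 929.5/170.7 = 5.446 kN.
Moment equilibrium about A: M_A = Σ(load moments about A) − R_B·L = 33.8 − 5.446×8 = -9.77 kN·m.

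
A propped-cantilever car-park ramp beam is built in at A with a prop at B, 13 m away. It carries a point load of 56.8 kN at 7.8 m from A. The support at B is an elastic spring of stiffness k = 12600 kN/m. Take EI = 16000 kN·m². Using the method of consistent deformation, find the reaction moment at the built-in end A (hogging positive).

M_A = 124.6 kN·m

Remove the prop at B; the released (primary) structure is a cantilever built in at A.
Downward deflection at the released point B due to the loads:
  point load 56.8 at a = 7.8: Pa²(3L − a)/(6EI) = 17970/EI
Tip deflection under a unit load at B: L³/(3EI) = 732.3/EI.
With EI = 16000 kN·m²: δ_0 = 1.1231 m and δ_{BB} = 0.045771 m/kN.
Compatibility — the spring shortens by R_B/k under the reaction it provides: δ_0 − R_B·δ_{BB} = R_B/k. With 1/k = 0.000079 m/kN, R_B = δ_0 / (δ_{BB} + 1/k) = 1.1231 / (0.045771 + 0.000079) = 24.5 kN.
Moment equilibrium about A: M_A = Σ(load moments about A) − R_B·L = 443 − 24.5×13 = 124.6 kN·m.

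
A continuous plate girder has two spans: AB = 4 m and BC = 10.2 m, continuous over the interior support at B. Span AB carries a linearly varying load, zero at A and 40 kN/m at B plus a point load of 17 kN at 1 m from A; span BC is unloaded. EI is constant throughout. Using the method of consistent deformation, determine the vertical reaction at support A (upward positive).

Take M_B as the redundant. Released structure: two simple spans AB and BC with a hinge at B.
Rotations at B on the released spans (each span's end-slope, ×1/EI):
  span AB: triangular load, peak 40: w₀L³/(45EI) = 56.89/EI
  span AB: point load 17 at a = 1: Pab(L + a)/(6LEI) = 10.62/EI
  relative rotation θ_0 = (67.51 + 0)/EI = 67.51/EI
A unit hogging moment at B produces rotation L₁/(3EI) + L₂/(3EI) = 4.733/EI.
Compatibility: M_B·(L₁+L₂)/(3EI) = θ_0, giving M_B = 14.26 kN·m (hogging).
Span AB, ΣM about A with M_B applied at B: R_B^{AB}·4 = 230.3 + 14.26, so R_B^{AB} = 61.15 kN and R_A = 97 − 61.15 = 35.85 kN.

R_A = 35.85 kN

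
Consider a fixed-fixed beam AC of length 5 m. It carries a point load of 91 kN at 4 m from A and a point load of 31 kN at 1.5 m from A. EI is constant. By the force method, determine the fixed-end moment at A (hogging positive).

Take the two fixed-end moments M_A, M_C as redundants; the released structure is the simple span AC.
End rotations of the released simple span under the applied load (×1/EI):
  at A: point load 91 at a = 4: Pab(L + b)/(6LEI) = 72.8/EI
  at C: point load 91 at a = 4: Pab(L + a)/(6LEI) = 109.2/EI
  at A: point load 31 at a = 1.5: Pab(L + b)/(6LEI) = 46.11/EI
  at C: point load 31 at a = 1.5: Pab(L + a)/(6LEI) = 35.26/EI
  θ_A0 = 118.9/EI,  θ_C0 = 144.5/EI
Flexibility coefficients: a unit moment at one end gives L/(3EI) there and L/(6EI) at the far end, so f₁₁ = f₂₂ = 1.667/EI and f₁₂ = f₂₁ = 0.8333/EI.
Compatibility — zero rotation at each built-in end:
  1.667 M_A + 0.8333 M_C = 118.9
  0.8333 M_A + 1.667 M_C = 144.5
Solving the pair gives M_A = 37.34 kN·m and M_C = 68 kN·m (hogging).

M_A = 37.34 kN·m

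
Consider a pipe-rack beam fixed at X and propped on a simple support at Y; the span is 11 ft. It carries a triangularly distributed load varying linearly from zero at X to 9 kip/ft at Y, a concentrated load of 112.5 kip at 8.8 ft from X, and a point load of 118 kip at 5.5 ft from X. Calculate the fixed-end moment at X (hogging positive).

M_X = 425.7 kip·ft

Choose R_Y as the redundant. The primary structure is the cantilever fixed at X.
Deflection at Y on the released cantilever, summing each load's contribution:
  triangular load, peak 9 at the free end: 11w₀L⁴/(120EI) = 12079/EI
  point load 112.5 at a = 8.8: Pa²(3L − a)/(6EI) = 35138/EI
  point load 118 at a = 5.5: Pa²(3L − a)/(6EI) = 16360/EI
  δ_0 = 63577/EI
Tip deflection under a unit load at Y: L³/(3EI) = 443.7/EI.
The prop prevents deflection at Y: R_Y = δ_0/δ_{YY} = 63577/443.7 = 143.3 kip.
Moment equilibrium about X: M_X = Σ(load moments about X) − R_Y·L = 2002 − 143.3×11 = 425.7 kip·ft.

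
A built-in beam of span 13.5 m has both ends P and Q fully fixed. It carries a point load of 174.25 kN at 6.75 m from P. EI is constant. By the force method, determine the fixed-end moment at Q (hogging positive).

M_Q = 294 kN·m

Release both end moments; the primary structure is a simply-supported span PQ with redundants M_P and M_Q.
On the primary (simply-supported) span, the end slopes from the loading are:
  at P: point load 174.25 at a = 6.75: Pab(L + b)/(6LEI) = 1985/EI
  at Q: point load 174.25 at a = 6.75: Pab(L + a)/(6LEI) = 1985/EI
  θ_P0 = 1985/EI,  θ_Q0 = 1985/EI
Flexibility coefficients: a unit moment at one end gives L/(3EI) there and L/(6EI) at the far end, so f₁₁ = f₂₂ = 4.5/EI and f₁₂ = f₂₁ = 2.25/EI.
Compatibility — zero rotation at each built-in end:
  4.5 M_P + 2.25 M_Q = 1985
  2.25 M_P + 4.5 M_Q = 1985
Solving the pair gives M_P = 294 kN·m and M_Q = 294 kN·m (hogging).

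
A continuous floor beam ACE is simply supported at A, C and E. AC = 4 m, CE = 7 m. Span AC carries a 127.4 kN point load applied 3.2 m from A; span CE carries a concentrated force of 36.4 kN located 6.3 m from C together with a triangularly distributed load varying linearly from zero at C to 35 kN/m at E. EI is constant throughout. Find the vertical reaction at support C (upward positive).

Insert a hinge at C; M_C is the redundant, and each span becomes simply supported.
End slopes at the hinge C, treating each span as simply supported:
  span AC: point load 127.4 at a = 3.2: Pab(L + a)/(6LEI) = 97.84/EI
  span CE: point load 36.4 at a = 6.3: Pab(L + b)/(6LEI) = 29.43/EI
  span CE: triangular load, peak 35: 7w₀L³/(360EI) = 233.4/EI
  relative rotation θ_0 = (97.84 + 262.9)/EI = 360.7/EI
A unit hogging moment at C produces rotation L₁/(3EI) + L₂/(3EI) = 3.667/EI.
Compatibility: M_C·(L₁+L₂)/(3EI) = θ_0, giving M_C = 98.37 kN·m (hogging).
Span AC, ΣM about A with M_C applied at C: R_C^{AC}·4 = 407.7 + 98.37, so R_C^{AC} = 126.5 kN and R_A = 127.4 − 126.5 = 0.8866 kN.
Span CE, ΣM about E: R_C^{CE}·7 = 311.3 + 98.37, so R_C^{CE} = 58.53 kN and R_E = 158.9 − 58.53 = 100.4 kN.
R_C = 126.5 + 58.53 = 185 kN.

R_C = 185 kN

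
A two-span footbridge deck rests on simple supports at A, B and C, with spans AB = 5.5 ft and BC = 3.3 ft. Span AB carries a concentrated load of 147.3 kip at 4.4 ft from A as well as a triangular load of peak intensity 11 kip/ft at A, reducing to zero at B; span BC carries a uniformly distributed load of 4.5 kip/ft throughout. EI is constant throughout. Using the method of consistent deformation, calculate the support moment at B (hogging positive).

M_B = 87.34 kip·ft

Insert a hinge at B; M_B is the redundant, and each span becomes simply supported.
End slopes at the hinge B, treating each span as simply supported:
  span AB: point load 147.3 at a = 4.4: Pab(L + a)/(6LEI) = 213.9/EI
  span AB: triangular load, peak 11: 7w₀L³/(360EI) = 35.59/EI
  span BC: UDL 4.5: wL³/(24EI) = 6.738/EI
  relative rotation θ_0 = (249.5 + 6.738)/EI = 256.2/EI
A unit hogging moment at B produces rotation L₁/(3EI) + L₂/(3EI) = 2.933/EI.
Slope continuity at B: θ_0 = M_B·2.933/EI, so M_B = 256.2/2.933 = 87.34 kip·ft (hogging).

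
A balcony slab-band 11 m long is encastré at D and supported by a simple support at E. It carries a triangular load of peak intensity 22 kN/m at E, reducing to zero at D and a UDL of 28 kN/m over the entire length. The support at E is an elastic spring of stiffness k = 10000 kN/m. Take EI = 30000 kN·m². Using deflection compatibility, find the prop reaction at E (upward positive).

Release the roller at E. Primary structure: cantilever fixed at D.
Free-end deflection of the primary structure under the applied loading (downward +):
  triangular load, peak 22 at the free end: 11w₀L⁴/(120EI) = 29526/EI
  UDL 28: wL⁴/(8EI) = 51244/EI
  δ_0 = 80770/EI
Flexibility coefficient — unit upward force at E: δ_{EE} = L³/(3EI) = 443.7/EI.
With EI = 30000 kN·m²: δ_0 = 2.6923 m and δ_{EE} = 0.014789 m/kN.
Compatibility — the spring shortens by R_E/k under the reaction it provides: δ_0 − R_E·δ_{EE} = R_E/k. With 1/k = 0.0001 m/kN, R_E = δ_0 / (δ_{EE} + 1/k) = 2.6923 / (0.014789 + 0.0001) = 180.8 kN.

R_E = 180.8 kN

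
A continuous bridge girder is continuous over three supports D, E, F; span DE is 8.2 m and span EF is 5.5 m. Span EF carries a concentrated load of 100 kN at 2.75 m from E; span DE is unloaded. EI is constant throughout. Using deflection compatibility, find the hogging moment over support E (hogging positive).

Release continuity at E by inserting a hinge; the redundant is the internal moment M_E. The primary structure is two simply-supported spans DE and EF.
Rotations at E on the released spans (each span's end-slope, ×1/EI):
  span EF: point load 100 at a = 2.75: Pab(L + b)/(6LEI) = 189.1/EI
  relative rotation θ_0 = (0 + 189.1)/EI = 189.1/EI
A unit hogging moment at E produces rotation L₁/(3EI) + L₂/(3EI) = 4.567/EI.
Slope continuity at E: θ_0 = M_E·4.567/EI, so M_E = 189.1/4.567 = 41.4 kN·m (hogging).

M_E = 41.4 kN·m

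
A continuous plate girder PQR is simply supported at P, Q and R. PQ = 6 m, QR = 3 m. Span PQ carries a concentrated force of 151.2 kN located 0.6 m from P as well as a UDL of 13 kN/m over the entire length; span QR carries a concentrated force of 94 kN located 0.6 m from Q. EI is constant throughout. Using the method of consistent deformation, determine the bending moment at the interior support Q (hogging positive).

Release continuity at Q by inserting a hinge; the redundant is the internal moment M_Q. The primary structure is two simply-supported spans PQ and QR.
Rotations at Q on the released spans (each span's end-slope, ×1/EI):
  span PQ: point load 151.2 at a = 0.6: Pab(L + a)/(6LEI) = 89.81/EI
  span PQ: UDL 13: wL³/(24EI) = 117/EI
  span QR: point load 94 at a = 0.6: Pab(L + b)/(6LEI) = 40.61/EI
  relative rotation θ_0 = (206.8 + 40.61)/EI = 247.4/EI
A unit hogging moment at Q produces rotation L₁/(3EI) + L₂/(3EI) = 3/EI.
Slope continuity at Q: θ_0 = M_Q·3/EI, so M_Q = 247.4/3 = 82.47 kN·m (hogging).

M_Q = 82.47 kN·m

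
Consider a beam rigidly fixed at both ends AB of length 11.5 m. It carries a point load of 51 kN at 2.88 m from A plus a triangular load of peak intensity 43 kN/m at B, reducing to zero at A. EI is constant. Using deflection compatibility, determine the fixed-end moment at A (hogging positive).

M_A = 272.1 kN·m

Release both end moments; the primary structure is a simply-supported span AB with redundants M_A and M_B.
On the primary (simply-supported) span, the end slopes from the loading are:
  at A: point load 51 at a = 2.88: Pab(L + b)/(6LEI) = 369.2/EI
  at B: point load 51 at a = 2.88: Pab(L + a)/(6LEI) = 263.9/EI
  at A: triangular load, peak 43: 7w₀L³/(360EI) = 1272/EI
  at B: triangular load, peak 43: w₀L³/(45EI) = 1453/EI
  θ_A0 = 1641/EI,  θ_B0 = 1717/EI
Flexibility coefficients: a unit moment at one end gives L/(3EI) there and L/(6EI) at the far end, so f₁₁ = f₂₂ = 3.833/EI and f₁₂ = f₂₁ = 1.917/EI.
Compatibility — zero rotation at each built-in end:
  3.833 M_A + 1.917 M_B = 1641
  1.917 M_A + 3.833 M_B = 1717
Solving the pair gives M_A = 272.1 kN·m and M_B = 311.9 kN·m (hogging).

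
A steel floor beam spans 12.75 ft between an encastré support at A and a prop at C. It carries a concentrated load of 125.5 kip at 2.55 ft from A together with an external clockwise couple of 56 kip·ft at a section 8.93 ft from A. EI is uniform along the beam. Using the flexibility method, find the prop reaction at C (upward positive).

R_C = 13.02 kip

Choose R_C as the redundant. The primary structure is the cantilever fixed at A.
Primary-structure tip deflection at C by superposition:
  point load 125.5 at a = 2.55: Pa²(3L − a)/(6EI) = 4856/EI
  clockwise couple 56 at a = 8.93: M₀a(2L − a)/(2EI) = 4143/EI
  δ_0 = 8999/EI
Flexibility coefficient — unit upward force at C: δ_{CC} = L³/(3EI) = 690.9/EI.
Compatibility at C: δ_0 − R_C·δ_{CC} = 0, so R_C = 8999/690.9 = 13.02 kip.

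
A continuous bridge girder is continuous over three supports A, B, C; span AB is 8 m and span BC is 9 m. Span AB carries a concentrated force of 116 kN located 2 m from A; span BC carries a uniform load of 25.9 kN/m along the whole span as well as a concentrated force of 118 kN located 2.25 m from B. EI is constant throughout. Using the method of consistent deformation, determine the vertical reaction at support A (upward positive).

Insert a hinge at B; M_B is the redundant, and each span becomes simply supported.
End slopes at the hinge B, treating each span as simply supported:
  span AB: point load 116 at a = 2: Pab(L + a)/(6LEI) = 290/EI
  span BC: UDL 25.9: wL³/(24EI) = 786.7/EI
  span BC: point load 118 at a = 2.25: Pab(L + b)/(6LEI) = 522.7/EI
  relative rotation θ_0 = (290 + 1309)/EI = 1599/EI
A unit hogging moment at B produces rotation L₁/(3EI) + L₂/(3EI) = 5.667/EI.
Slope continuity at B: θ_0 = M_B·5.667/EI, so M_B = 1599/5.667 = 282.2 kN·m (hogging).
Span AB, ΣM about A with M_B applied at B: R_B^{AB}·8 = 232 + 282.2, so R_B^{AB} = 64.28 kN and R_A = 116 − 64.28 = 51.72 kN.

R_A = 51.72 kN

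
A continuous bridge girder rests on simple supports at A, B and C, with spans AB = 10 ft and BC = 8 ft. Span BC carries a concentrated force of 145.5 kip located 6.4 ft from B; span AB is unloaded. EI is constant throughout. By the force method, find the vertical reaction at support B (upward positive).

R_B = 40.27 kip

Release continuity at B by inserting a hinge; the redundant is the internal moment M_B. The primary structure is two simply-supported spans AB and BC.
Rotations at B on the released spans (each span's end-slope, ×1/EI):
  span BC: point load 145.5 at a = 6.4: Pab(L + b)/(6LEI) = 298/EI
  relative rotation θ_0 = (0 + 298)/EI = 298/EI
A unit hogging moment at B produces rotation L₁/(3EI) + L₂/(3EI) = 6/EI.
Compatibility: M_B·(L₁+L₂)/(3EI) = θ_0, giving M_B = 49.66 kip·ft (hogging).
Span AB, ΣM about A with M_B applied at B: R_B^{AB}·10 = 0 + 49.66, so R_B^{AB} = 4.966 kip and R_A = 0 − 4.966 = -4.966 kip.
Span BC, ΣM about C: R_B^{BC}·8 = 232.8 + 49.66, so R_B^{BC} = 35.31 kip and R_C = 145.5 − 35.31 = 110.2 kip.
R_B = 4.966 + 35.31 = 40.27 kip.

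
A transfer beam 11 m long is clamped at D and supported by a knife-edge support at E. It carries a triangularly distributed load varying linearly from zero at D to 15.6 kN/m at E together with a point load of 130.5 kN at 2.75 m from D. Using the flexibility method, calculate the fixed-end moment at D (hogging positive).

M_D = 345.6 kN·m

Remove the prop at E; the released (primary) structure is a cantilever built in at D.
Primary-structure tip deflection at E by superposition:
  triangular load, peak 15.6 at the free end: 11w₀L⁴/(120EI) = 20937/EI
  point load 130.5 at a = 2.75: Pa²(3L − a)/(6EI) = 4976/EI
  δ_0 = 25912/EI
Tip deflection under a unit load at E: L³/(3EI) = 443.7/EI.
Compatibility at E: δ_0 − R_E·δ_{EE} = 0, so R_E = 25912/443.7 = 58.4 kN.
Moment equilibrium about D: M_D = Σ(load moments about D) − R_E·L = 988.1 − 58.4×11 = 345.6 kN·m.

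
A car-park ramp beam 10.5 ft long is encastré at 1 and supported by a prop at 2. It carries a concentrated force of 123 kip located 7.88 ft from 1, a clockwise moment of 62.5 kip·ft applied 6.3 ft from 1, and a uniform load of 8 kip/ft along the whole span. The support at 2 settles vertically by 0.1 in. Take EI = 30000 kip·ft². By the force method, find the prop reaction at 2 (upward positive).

Choose R_2 as the redundant. The primary structure is the cantilever fixed at 1.
Free-end deflection of the primary structure under the applied loading (downward +):
  point load 123 at a = 7.88: Pa²(3L − a)/(6EI) = 30067/EI
  clockwise couple 62.5 at a = 6.3: M₀a(2L − a)/(2EI) = 2894/EI
  UDL 8: wL⁴/(8EI) = 12155/EI
  δ_0 = 45116/EI
Tip deflection under a unit load at 2: L³/(3EI) = 385.9/EI.
With EI = 30000 kip·ft²: δ_0 = 1.5039 ft and δ_{22} = 0.012863 ft/kip.
Compatibility — the beam at 2 must follow the support down by 0.008333 ft: δ_0 − R_2·δ_{22} = 0.008333, so R_2 = (1.5039 − 0.008333)/0.012863 = 116.3 kip.

R_2 = 116.3 kip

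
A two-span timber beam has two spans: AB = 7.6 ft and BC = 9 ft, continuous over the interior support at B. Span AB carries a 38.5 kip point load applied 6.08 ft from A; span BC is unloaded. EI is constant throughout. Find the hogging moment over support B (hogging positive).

Release continuity at B by inserting a hinge; the redundant is the internal moment M_B. The primary structure is two simply-supported spans AB and BC.
Discontinuity in slope at B on the released structure — sum the simple-span end rotations:
  span AB: point load 38.5 at a = 6.08: Pab(L + a)/(6LEI) = 106.7/EI
  relative rotation θ_0 = (106.7 + 0)/EI = 106.7/EI
A unit hogging moment at B produces rotation L₁/(3EI) + L₂/(3EI) = 5.533/EI.
Compatibility: M_B·(L₁+L₂)/(3EI) = θ_0, giving M_B = 19.29 kip·ft (hogging).

M_B = 19.29 kip·ft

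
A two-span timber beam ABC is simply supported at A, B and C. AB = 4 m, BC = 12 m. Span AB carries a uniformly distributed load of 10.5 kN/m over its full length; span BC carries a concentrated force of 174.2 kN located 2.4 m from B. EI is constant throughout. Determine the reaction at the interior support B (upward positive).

R_B = 237.4 kN

Take M_B as the redundant. Released structure: two simple spans AB and BC with a hinge at B.
End slopes at the hinge B, treating each span as simply supported:
  span AB: UDL 10.5: wL³/(24EI) = 28/EI
  span BC: point load 174.2 at a = 2.4: Pab(L + b)/(6LEI) = 1204/EI
  relative rotation θ_0 = (28 + 1204)/EI = 1232/EI
A unit hogging moment at B produces rotation L₁/(3EI) + L₂/(3EI) = 5.333/EI.
Slope continuity at B: θ_0 = M_B·5.333/EI, so M_B = 1232/5.333 = 231 kN·m (hogging).
Span AB, ΣM about A with M_B applied at B: R_B^{AB}·4 = 84 + 231, so R_B^{AB} = 78.75 kN and R_A = 42 − 78.75 = -36.75 kN.
Span BC, ΣM about C: R_B^{BC}·12 = 1672 + 231, so R_B^{BC} = 158.6 kN and R_C = 174.2 − 158.6 = 15.59 kN.
R_B = 78.75 + 158.6 = 237.4 kN.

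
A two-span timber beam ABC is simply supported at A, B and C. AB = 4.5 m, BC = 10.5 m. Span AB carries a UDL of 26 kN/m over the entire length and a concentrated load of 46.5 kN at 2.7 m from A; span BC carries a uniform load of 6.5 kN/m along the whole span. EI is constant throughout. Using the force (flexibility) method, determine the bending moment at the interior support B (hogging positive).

M_B = 94.5 kN·m

Insert a hinge at B; M_B is the redundant, and each span becomes simply supported.
Rotations at B on the released spans (each span's end-slope, ×1/EI):
  span AB: UDL 26: wL³/(24EI) = 98.72/EI
  span AB: point load 46.5 at a = 2.7: Pab(L + a)/(6LEI) = 60.26/EI
  span BC: UDL 6.5: wL³/(24EI) = 313.5/EI
  relative rotation θ_0 = (159 + 313.5)/EI = 472.5/EI
A unit hogging moment at B produces rotation L₁/(3EI) + L₂/(3EI) = 5/EI.
Compatibility: M_B·(L₁+L₂)/(3EI) = θ_0, giving M_B = 94.5 kN·m (hogging).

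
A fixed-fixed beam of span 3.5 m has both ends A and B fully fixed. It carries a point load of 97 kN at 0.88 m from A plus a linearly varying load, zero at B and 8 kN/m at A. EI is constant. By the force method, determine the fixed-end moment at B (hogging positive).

Take the two fixed-end moments M_A, M_B as redundants; the released structure is the simple span AB.
Simple-span end rotations at A and B under the given loads:
  at A: point load 97 at a = 0.88: Pab(L + b)/(6LEI) = 65.18/EI
  at B: point load 97 at a = 0.88: Pab(L + a)/(6LEI) = 46.65/EI
  at A: triangular load, peak 8: w₀L³/(45EI) = 7.622/EI
  at B: triangular load, peak 8: 7w₀L³/(360EI) = 6.669/EI
  θ_A0 = 72.8/EI,  θ_B0 = 53.32/EI
Flexibility coefficients: a unit moment at one end gives L/(3EI) there and L/(6EI) at the far end, so f₁₁ = f₂₂ = 1.167/EI and f₁₂ = f₂₁ = 0.5833/EI.
Compatibility — zero rotation at each built-in end:
  1.167 M_A + 0.5833 M_B = 72.8
  0.5833 M_A + 1.167 M_B = 53.32
Solving the pair gives M_A = 52.73 kN·m and M_B = 19.33 kN·m (hogging).

M_B = 19.33 kN·m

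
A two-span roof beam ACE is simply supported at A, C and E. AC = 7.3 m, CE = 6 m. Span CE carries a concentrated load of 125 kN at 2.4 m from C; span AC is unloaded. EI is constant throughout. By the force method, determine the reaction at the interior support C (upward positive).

Insert a hinge at C; M_C is the redundant, and each span becomes simply supported.
End slopes at the hinge C, treating each span as simply supported:
  span CE: point load 125 at a = 2.4: Pab(L + b)/(6LEI) = 288/EI
  relative rotation θ_0 = (0 + 288)/EI = 288/EI
A unit hogging moment at C produces rotation L₁/(3EI) + L₂/(3EI) = 4.433/EI.
Compatibility: M_C·(L₁+L₂)/(3EI) = θ_0, giving M_C = 64.96 kN·m (hogging).
Span AC, ΣM about A with M_C applied at C: R_C^{AC}·7.3 = 0 + 64.96, so R_C^{AC} = 8.899 kN and R_A = 0 − 8.899 = -8.899 kN.
Span CE, ΣM about E: R_C^{CE}·6 = 450 + 64.96, so R_C^{CE} = 85.83 kN and R_E = 125 − 85.83 = 39.17 kN.
R_C = 8.899 + 85.83 = 94.73 kN.

R_C = 94.73 kN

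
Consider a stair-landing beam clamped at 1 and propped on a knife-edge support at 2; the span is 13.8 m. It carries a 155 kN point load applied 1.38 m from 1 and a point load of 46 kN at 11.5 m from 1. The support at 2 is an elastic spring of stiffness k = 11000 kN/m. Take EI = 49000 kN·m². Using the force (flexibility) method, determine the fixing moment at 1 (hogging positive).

Take the reaction at 2 as the redundant and release it; the primary structure is a cantilever fixed at 1.
Free-end deflection of the primary structure under the applied loading (downward +):
  point load 155 at a = 1.38: Pa²(3L − a)/(6EI) = 1969/EI
  point load 46 at a = 11.5: Pa²(3L − a)/(6EI) = 30316/EI
  δ_0 = 32285/EI
Tip deflection under a unit load at 2: L³/(3EI) = 876/EI.
With EI = 49000 kN·m²: δ_0 = 0.65888 m and δ_{22} = 0.017878 m/kN.
Compatibility — the spring shortens by R_2/k under the reaction it provides: δ_0 − R_2·δ_{22} = R_2/k. With 1/k = 0.000091 m/kN, R_2 = δ_0 / (δ_{22} + 1/k) = 0.65888 / (0.017878 + 0.000091) = 36.67 kN.
Moment equilibrium about 1: M_1 = Σ(load moments about 1) − R_2·L = 742.9 − 36.67×13.8 = 236.9 kN·m.

M_1 = 236.9 kN·m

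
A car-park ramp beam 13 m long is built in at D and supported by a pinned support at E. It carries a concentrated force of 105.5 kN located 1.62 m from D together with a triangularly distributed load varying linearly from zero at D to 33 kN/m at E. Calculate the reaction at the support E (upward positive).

Release the roller at E. Primary structure: cantilever fixed at D.
Downward deflection at the released point E due to the loads:
  point load 105.5 at a = 1.62: Pa²(3L − a)/(6EI) = 1725/EI
  triangular load, peak 33 at the free end: 11w₀L⁴/(120EI) = 86397/EI
  δ_0 = 88122/EI
Tip deflection under a unit load at E: L³/(3EI) = 732.3/EI.
Compatibility at E: δ_0 − R_E·δ_{EE} = 0, so R_E = 88122/732.3 = 120.3 kN.

R_E = 120.3 kN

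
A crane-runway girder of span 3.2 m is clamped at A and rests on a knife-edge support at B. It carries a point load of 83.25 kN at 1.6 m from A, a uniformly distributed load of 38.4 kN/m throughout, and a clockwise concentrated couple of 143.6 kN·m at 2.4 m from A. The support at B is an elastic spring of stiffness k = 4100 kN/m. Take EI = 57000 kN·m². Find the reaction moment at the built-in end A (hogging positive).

M_A = 283.1 kN·m

Remove the prop at B; the released (primary) structure is a cantilever built in at A.
Downward deflection at the released point B due to the loads:
  point load 83.25 at a = 1.6: Pa²(3L − a)/(6EI) = 284.2/EI
  UDL 38.4: wL⁴/(8EI) = 503.3/EI
  clockwise couple 143.6 at a = 2.4: M₀a(2L − a)/(2EI) = 689.3/EI
  δ_0 = 1477/EI
Flexibility coefficient — unit upward force at B: δ_{BB} = L³/(3EI) = 10.92/EI.
With EI = 57000 kN·m²: δ_0 = 0.025908 m and δ_{BB} = 0.000192 m/kN.
Compatibility — the spring shortens by R_B/k under the reaction it provides: δ_0 − R_B·δ_{BB} = R_B/k. With 1/k = 0.000244 m/kN, R_B = δ_0 / (δ_{BB} + 1/k) = 0.025908 / (0.000192 + 0.000244) = 59.49 kN.
Moment equilibrium about A: M_A = Σ(load moments about A) − R_B·L = 473.4 − 59.49×3.2 = 283.1 kN·m.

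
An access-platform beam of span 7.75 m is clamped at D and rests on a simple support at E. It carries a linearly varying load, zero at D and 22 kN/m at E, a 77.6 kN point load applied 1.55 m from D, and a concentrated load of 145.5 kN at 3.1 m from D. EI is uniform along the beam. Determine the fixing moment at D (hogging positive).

M_D = 380.2 kN·m

Remove the prop at E; the released (primary) structure is a cantilever built in at D.
Deflection at E on the released cantilever, summing each load's contribution:
  triangular load, peak 22 at the free end: 11w₀L⁴/(120EI) = 7275/EI
  point load 77.6 at a = 1.55: Pa²(3L − a)/(6EI) = 674.3/EI
  point load 145.5 at a = 3.1: Pa²(3L − a)/(6EI) = 4696/EI
  δ_0 = 12645/EI
Tip deflection under a unit load at E: L³/(3EI) = 155.2/EI.
Compatibility at E: δ_0 − R_E·δ_{EE} = 0, so R_E = 12645/155.2 = 81.5 kN.
Moment equilibrium about D: M_D = Σ(load moments about D) − R_E·L = 1012 − 81.5×7.75 = 380.2 kN·m.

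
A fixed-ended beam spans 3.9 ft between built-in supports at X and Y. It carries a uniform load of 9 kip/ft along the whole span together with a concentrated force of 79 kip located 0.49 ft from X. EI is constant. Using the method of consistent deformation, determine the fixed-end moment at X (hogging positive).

Release both end moments; the primary structure is a simply-supported span XY with redundants M_X and M_Y.
Simple-span end rotations at X and Y under the given loads:
  at X: UDL 9: wL³/(24EI) = 22.24/EI
  at Y: UDL 9: wL³/(24EI) = 22.24/EI
  at X: point load 79 at a = 0.49: Pab(L + b)/(6LEI) = 41.24/EI
  at Y: point load 79 at a = 0.49: Pab(L + a)/(6LEI) = 24.76/EI
  θ_X0 = 63.48/EI,  θ_Y0 = 47.01/EI
Flexibility coefficients: a unit moment at one end gives L/(3EI) there and L/(6EI) at the far end, so f₁₁ = f₂₂ = 1.3/EI and f₁₂ = f₂₁ = 0.65/EI.
Compatibility — zero rotation at each built-in end:
  1.3 M_X + 0.65 M_Y = 63.48
  0.65 M_X + 1.3 M_Y = 47.01
Solving the pair gives M_X = 41 kip·ft and M_Y = 15.66 kip·ft (hogging).

M_X = 41 kip·ft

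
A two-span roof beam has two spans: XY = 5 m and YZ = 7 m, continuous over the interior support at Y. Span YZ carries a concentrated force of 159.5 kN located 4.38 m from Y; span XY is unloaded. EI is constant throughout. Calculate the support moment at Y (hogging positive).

M_Y = 104.8 kN·m

Insert a hinge at Y; M_Y is the redundant, and each span becomes simply supported.
Discontinuity in slope at Y on the released structure — sum the simple-span end rotations:
  span YZ: point load 159.5 at a = 4.38: Pab(L + b)/(6LEI) = 419.2/EI
  relative rotation θ_0 = (0 + 419.2)/EI = 419.2/EI
A unit hogging moment at Y produces rotation L₁/(3EI) + L₂/(3EI) = 4/EI.
Slope continuity at Y: θ_0 = M_Y·4/EI, so M_Y = 419.2/4 = 104.8 kN·m (hogging).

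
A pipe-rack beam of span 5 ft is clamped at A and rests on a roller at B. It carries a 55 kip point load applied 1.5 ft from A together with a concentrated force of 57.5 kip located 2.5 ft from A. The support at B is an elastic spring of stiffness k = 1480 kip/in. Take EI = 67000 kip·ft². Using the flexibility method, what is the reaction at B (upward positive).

Release the roller at B. Primary structure: cantilever fixed at A.
Primary-structure tip deflection at B by superposition:
  point load 55 at a = 1.5: Pa²(3L − a)/(6EI) = 278.4/EI
  point load 57.5 at a = 2.5: Pa²(3L − a)/(6EI) = 748.7/EI
  δ_0 = 1027/EI
Flexibility coefficient — unit upward force at B: δ_{BB} = L³/(3EI) = 41.67/EI.
With EI = 67000 kip·ft²: δ_0 = 0.01533 ft and δ_{BB} = 0.000622 ft/kip.
Compatibility — the spring shortens by R_B/k under the reaction it provides: δ_0 − R_B·δ_{BB} = R_B/k. With 1/k = 1/(1480×12) ft/kip = 0.000056 ft/kip, R_B = δ_0 / (δ_{BB} + 1/k) = 0.01533 / (0.000622 + 0.000056) = 22.6 kip.

R_B = 22.6 kip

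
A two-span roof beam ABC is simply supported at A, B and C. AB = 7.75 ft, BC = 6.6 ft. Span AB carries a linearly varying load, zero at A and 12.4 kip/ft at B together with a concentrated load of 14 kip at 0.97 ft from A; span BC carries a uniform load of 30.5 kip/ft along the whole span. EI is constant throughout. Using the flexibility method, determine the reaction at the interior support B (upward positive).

Insert a hinge at B; M_B is the redundant, and each span becomes simply supported.
Rotations at B on the released spans (each span's end-slope, ×1/EI):
  span AB: triangular load, peak 12.4: w₀L³/(45EI) = 128.3/EI
  span AB: point load 14 at a = 0.97: Pab(L + a)/(6LEI) = 17.27/EI
  span BC: UDL 30.5: wL³/(24EI) = 365.4/EI
  relative rotation θ_0 = (145.5 + 365.4)/EI = 510.9/EI
A unit hogging moment at B produces rotation L₁/(3EI) + L₂/(3EI) = 4.783/EI.
Slope continuity at B: θ_0 = M_B·4.783/EI, so M_B = 510.9/4.783 = 106.8 kip·ft (hogging).
Span AB, ΣM about A with M_B applied at B: R_B^{AB}·7.75 = 261.8 + 106.8, so R_B^{AB} = 47.57 kip and R_A = 62.05 − 47.57 = 14.48 kip.
Span BC, ΣM about C: R_B^{BC}·6.6 = 664.3 + 106.8, so R_B^{BC} = 116.8 kip and R_C = 201.3 − 116.8 = 84.47 kip.
R_B = 47.57 + 116.8 = 164.4 kip.

R_B = 164.4 kip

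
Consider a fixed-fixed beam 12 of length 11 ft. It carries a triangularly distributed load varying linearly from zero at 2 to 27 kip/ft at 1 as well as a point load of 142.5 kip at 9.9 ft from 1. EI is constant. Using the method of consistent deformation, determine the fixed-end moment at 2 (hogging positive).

M_2 = 235.9 kip·ft

Release both end moments; the primary structure is a simply-supported span 12 with redundants M_1 and M_2.
End rotations of the released simple span under the applied load (×1/EI):
  at 1: triangular load, peak 27: w₀L³/(45EI) = 798.6/EI
  at 2: triangular load, peak 27: 7w₀L³/(360EI) = 698.8/EI
  at 1: point load 142.5 at a = 9.9: Pab(L + b)/(6LEI) = 284.5/EI
  at 2: point load 142.5 at a = 9.9: Pab(L + a)/(6LEI) = 491.4/EI
  θ_10 = 1083/EI,  θ_20 = 1190/EI
Flexibility coefficients: a unit moment at one end gives L/(3EI) there and L/(6EI) at the far end, so f₁₁ = f₂₂ = 3.667/EI and f₁₂ = f₂₁ = 1.833/EI.
Compatibility — zero rotation at each built-in end:
  3.667 M_1 + 1.833 M_2 = 1083
  1.833 M_1 + 3.667 M_2 = 1190
Solving the pair gives M_1 = 177.5 kip·ft and M_2 = 235.9 kip·ft (hogging).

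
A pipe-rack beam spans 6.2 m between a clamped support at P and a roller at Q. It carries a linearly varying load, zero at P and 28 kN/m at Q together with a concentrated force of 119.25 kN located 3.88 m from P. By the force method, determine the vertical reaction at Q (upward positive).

Take the reaction at Q as the redundant and release it; the primary structure is a cantilever fixed at P.
Deflection at Q on the released cantilever, summing each load's contribution:
  triangular load, peak 28 at the free end: 11w₀L⁴/(120EI) = 3793/EI
  point load 119.25 at a = 3.88: Pa²(3L − a)/(6EI) = 4404/EI
  δ_0 = 8197/EI
Tip deflection under a unit load at Q: L³/(3EI) = 79.44/EI.
Compatibility at Q: δ_0 − R_Q·δ_{QQ} = 0, so R_Q = 8197/79.44 = 103.2 kN.

R_Q = 103.2 kN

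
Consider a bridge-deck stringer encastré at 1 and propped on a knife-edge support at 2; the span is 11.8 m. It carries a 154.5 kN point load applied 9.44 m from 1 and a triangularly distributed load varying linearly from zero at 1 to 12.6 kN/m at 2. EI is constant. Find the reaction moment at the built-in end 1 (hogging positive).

Choose R_2 as the redundant. The primary structure is the cantilever fixed at 1.
Free-end deflection of the primary structure under the applied loading (downward +):
  point load 154.5 at a = 9.44: Pa²(3L − a)/(6EI) = 59570/EI
  triangular load, peak 12.6 at the free end: 11w₀L⁴/(120EI) = 22393/EI
  δ_0 = 81963/EI
Flexibility coefficient — unit upward force at 2: δ_{22} = L³/(3EI) = 547.7/EI.
Compatibility at 2: δ_0 − R_2·δ_{22} = 0, so R_2 = 81963/547.7 = 149.7 kN.
Moment equilibrium about 1: M_1 = Σ(load moments about 1) − R_2·L = 2043 − 149.7×11.8 = 277.4 kN·m.

M_1 = 277.4 kN·m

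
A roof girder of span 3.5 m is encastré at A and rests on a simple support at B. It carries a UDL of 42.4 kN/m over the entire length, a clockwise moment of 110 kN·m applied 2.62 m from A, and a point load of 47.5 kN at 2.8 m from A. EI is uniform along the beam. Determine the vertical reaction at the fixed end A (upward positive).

R_A = 62.65 kN

Release the roller at B. Primary structure: cantilever fixed at A.
Deflection at B on the released cantilever, summing each load's contribution:
  UDL 42.4: wL⁴/(8EI) = 795.3/EI
  clockwise couple 110 at a = 2.62: M₀a(2L − a)/(2EI) = 631.2/EI
  point load 47.5 at a = 2.8: Pa²(3L − a)/(6EI) = 477.9/EI
  δ_0 = 1904/EI
Flexibility coefficient — unit upward force at B: δ_{BB} = L³/(3EI) = 14.29/EI.
Compatibility at B: δ_0 − R_B·δ_{BB} = 0, so R_B = 1904/14.29 = 133.3 kN.
Vertical equilibrium: R_A = ΣP − R_B = 195.9 − 133.3 = 62.65 kN.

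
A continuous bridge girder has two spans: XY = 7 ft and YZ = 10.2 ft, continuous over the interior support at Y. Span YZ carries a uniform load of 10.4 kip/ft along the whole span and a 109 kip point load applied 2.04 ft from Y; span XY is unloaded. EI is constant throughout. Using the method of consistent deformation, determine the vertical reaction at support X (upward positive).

Release continuity at Y by inserting a hinge; the redundant is the internal moment M_Y. The primary structure is two simply-supported spans XY and YZ.
Rotations at Y on the released spans (each span's end-slope, ×1/EI):
  span YZ: UDL 10.4: wL³/(24EI) = 459.9/EI
  span YZ: point load 109 at a = 2.04: Pab(L + b)/(6LEI) = 544.3/EI
  relative rotation θ_0 = (0 + 1004)/EI = 1004/EI
A unit hogging moment at Y produces rotation L₁/(3EI) + L₂/(3EI) = 5.733/EI.
Compatibility: M_Y·(L₁+L₂)/(3EI) = θ_0, giving M_Y = 175.2 kip·ft (hogging).
Span XY, ΣM about X with M_Y applied at Y: R_Y^{XY}·7 = 0 + 175.2, so R_Y^{XY} = 25.02 kip and R_X = 0 − 25.02 = -25.02 kip.

R_X = -25.02 kip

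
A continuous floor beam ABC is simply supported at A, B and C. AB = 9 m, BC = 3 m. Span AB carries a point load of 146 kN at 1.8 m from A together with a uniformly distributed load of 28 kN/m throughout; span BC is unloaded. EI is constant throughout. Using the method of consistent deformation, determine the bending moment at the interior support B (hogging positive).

Release continuity at B by inserting a hinge; the redundant is the internal moment M_B. The primary structure is two simply-supported spans AB and BC.
Rotations at B on the released spans (each span's end-slope, ×1/EI):
  span AB: point load 146 at a = 1.8: Pab(L + a)/(6LEI) = 378.4/EI
  span AB: UDL 28: wL³/(24EI) = 850.5/EI
  relative rotation θ_0 = (1229 + 0)/EI = 1229/EI
A unit hogging moment at B produces rotation L₁/(3EI) + L₂/(3EI) = 4/EI.
Compatibility: M_B·(L₁+L₂)/(3EI) = θ_0, giving M_B = 307.2 kN·m (hogging).

M_B = 307.2 kN·m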